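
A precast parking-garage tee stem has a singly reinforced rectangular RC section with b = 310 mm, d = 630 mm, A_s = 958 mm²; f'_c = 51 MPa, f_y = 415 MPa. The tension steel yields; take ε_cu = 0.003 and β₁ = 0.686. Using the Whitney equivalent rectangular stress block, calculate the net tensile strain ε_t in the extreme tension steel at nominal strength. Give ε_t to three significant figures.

a = A_s f_y/(0.85 f'_c b) = 29.58 mm.
β₁ = 0.686, so c = a/β₁ = 29.58/0.686 = 43.12 mm.
From the linear strain diagram with ε_cu = 0.003: ε_t = 0.003 (d − c)/c = 0.003 × (630 − 43.12)/43.12 = 0.0408.
Since ε_t ≥ 0.005, the section is tension-controlled.

ε_t ≈ 0.0408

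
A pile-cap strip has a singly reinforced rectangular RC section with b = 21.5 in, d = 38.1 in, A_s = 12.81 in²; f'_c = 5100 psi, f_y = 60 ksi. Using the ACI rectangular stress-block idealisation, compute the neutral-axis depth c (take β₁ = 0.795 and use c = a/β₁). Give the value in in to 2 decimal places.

T = A_s f_y = 12.81 × 60 = 768.6 kips.
a = T/(0.85 f'_c b) = 768.6/(0.85 × 5.1 × 21.5) = 8.2466 in.
With β₁ = 0.795, c = a/β₁ = 8.2466/0.795 = 10.37 in.

c ≈ 10.37 in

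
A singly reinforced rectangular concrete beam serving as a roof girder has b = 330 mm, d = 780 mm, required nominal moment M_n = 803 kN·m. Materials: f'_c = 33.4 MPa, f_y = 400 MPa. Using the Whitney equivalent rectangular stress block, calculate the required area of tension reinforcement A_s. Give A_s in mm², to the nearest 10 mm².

With M_n = 0.85 f'_c a b (d − a/2), solve the quadratic for a:
a = d − √(d² − 2M_n/(0.85 f'_c b)) = 780 − √(780² − 2 × 803×10⁶/(0.85 × 33.4 × 330)) = 118.96 mm.
A_s = 0.85 f'_c a b / f_y = 0.85 × 33.4 × 118.96 × 330 / 400 = 2786.3 mm².

A_s ≈ 2790 mm²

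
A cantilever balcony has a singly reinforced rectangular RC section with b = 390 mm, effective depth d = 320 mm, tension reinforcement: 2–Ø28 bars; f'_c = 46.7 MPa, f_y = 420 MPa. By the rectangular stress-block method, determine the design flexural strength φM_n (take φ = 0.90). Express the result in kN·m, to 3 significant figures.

A_s = 2 × 616 = 1232 mm².
T = A_s f_y = 1232 × 420 = 517440 N = 517.44 kN.
From C = T: a = T/(0.85 f'_c b) = 517440/(0.85 × 46.7 × 390) = 33.42 mm.
M_n = T(d − a/2) = 517.44 kN × (320 − 16.71) mm = 156.93 kN·m.
φM_n = 0.90 × 156.93 = 141.24 kN·m.

φM_n ≈ 141 kN·m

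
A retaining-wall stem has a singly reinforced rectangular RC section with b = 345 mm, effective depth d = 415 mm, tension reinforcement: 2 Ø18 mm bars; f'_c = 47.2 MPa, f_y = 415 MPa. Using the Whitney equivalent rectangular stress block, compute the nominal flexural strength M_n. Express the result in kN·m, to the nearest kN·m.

M_n ≈ 86 kN·m

A_s = 2 × 254 = 508 mm².
T = A_s f_y = 508 × 415 = 210820 N = 210.82 kN.
From C = T: a = T/(0.85 f'_c b) = 210820/(0.85 × 47.2 × 345) = 15.23 mm.
M_n = T(d − a/2) = 210.82 kN × (415 − 7.615) mm = 85.88 kN·m.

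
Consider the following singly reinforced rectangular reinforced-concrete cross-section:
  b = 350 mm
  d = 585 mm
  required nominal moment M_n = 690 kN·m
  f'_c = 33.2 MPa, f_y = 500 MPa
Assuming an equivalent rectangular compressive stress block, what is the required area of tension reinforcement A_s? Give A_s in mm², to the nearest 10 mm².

A_s ≈ 2670 mm²

With M_n = 0.85 f'_c a b (d − a/2), solve the quadratic for a:
a = d − √(d² − 2M_n/(0.85 f'_c b)) = 585 − √(585² − 2 × 690×10⁶/(0.85 × 33.2 × 350)) = 134.99 mm.
A_s = 0.85 f'_c a b / f_y = 0.85 × 33.2 × 134.99 × 350 / 500 = 2666.6 mm².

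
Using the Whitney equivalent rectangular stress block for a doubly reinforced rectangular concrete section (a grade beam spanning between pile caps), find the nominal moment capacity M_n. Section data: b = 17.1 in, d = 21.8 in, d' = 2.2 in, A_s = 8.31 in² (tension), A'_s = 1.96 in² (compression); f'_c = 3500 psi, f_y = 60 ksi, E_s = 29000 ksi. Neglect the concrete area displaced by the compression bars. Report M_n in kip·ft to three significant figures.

M_n ≈ 765 kip·ft

Assume both steels yield.
a = (A_s − A'_s) f_y/(0.85 f'_c b) = (8.31 − 1.96) × 60/(0.85 × 3.5 × 17.1) = 7.489 in.
c = a/β₁ = 7.489/0.85 = 8.811 in; ε'_s = 0.003(c − d')/c = 0.0023 ≥ ε_y = 0.0021, so the compression steel yields.
M_n = (A_s − A'_s) f_y (d − a/2) + A'_s f_y (d − d') = 381 × (21.8 − 3.7445) + 117.6 × (21.8 − 2.2) = 6879.1 + 2305.0 = 9184.1 kip·in = 9184.1/12 = 765.34 kip·ft.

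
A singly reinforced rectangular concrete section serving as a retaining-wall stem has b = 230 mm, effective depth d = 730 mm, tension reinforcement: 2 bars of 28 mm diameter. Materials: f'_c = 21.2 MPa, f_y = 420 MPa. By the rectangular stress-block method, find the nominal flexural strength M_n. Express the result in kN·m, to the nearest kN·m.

M_n ≈ 345 kN·m

A_s = 2 × 616 = 1232 mm².
T = A_s f_y = 1232 × 420 = 517440 N = 517.44 kN.
From C = T: a = T/(0.85 f'_c b) = 517440/(0.85 × 21.2 × 230) = 124.85 mm.
M_n = T(d − a/2) = 517.44 kN × (730 − 62.425) mm = 345.43 kN·m.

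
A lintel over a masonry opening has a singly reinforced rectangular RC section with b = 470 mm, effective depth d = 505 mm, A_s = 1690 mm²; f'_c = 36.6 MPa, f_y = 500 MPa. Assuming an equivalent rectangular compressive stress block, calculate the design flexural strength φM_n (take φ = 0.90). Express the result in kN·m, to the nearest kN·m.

T = A_s f_y = 1690 × 500 = 845000 N = 845 kN.
From C = T: a = T/(0.85 f'_c b) = 845000/(0.85 × 36.6 × 470) = 57.79 mm.
M_n = T(d − a/2) = 845 kN × (505 − 28.895) mm = 402.31 kN·m.
φM_n = 0.90 × 402.31 = 362.08 kN·m.

φM_n ≈ 362 kN·m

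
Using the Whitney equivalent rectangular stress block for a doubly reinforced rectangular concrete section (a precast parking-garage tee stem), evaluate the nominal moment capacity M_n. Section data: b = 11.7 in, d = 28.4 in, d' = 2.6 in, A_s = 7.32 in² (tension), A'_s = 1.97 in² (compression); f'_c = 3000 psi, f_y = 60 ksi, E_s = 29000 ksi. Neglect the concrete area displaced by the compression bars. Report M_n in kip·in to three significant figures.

Assume both steels yield.
a = (A_s − A'_s) f_y/(0.85 f'_c b) = (7.32 − 1.97) × 60/(0.85 × 3 × 11.7) = 10.759 in.
c = a/β₁ = 10.759/0.85 = 12.658 in; ε'_s = 0.003(c − d')/c = 0.0024 ≥ ε_y = 0.0021, so the compression steel yields.
M_n = (A_s − A'_s) f_y (d − a/2) + A'_s f_y (d − d') = 321 × (28.4 − 5.3795) + 118.2 × (28.4 − 2.6) = 7389.6 + 3049.6 = 10439.2 kip·in.

M_n ≈ 10400 kip·in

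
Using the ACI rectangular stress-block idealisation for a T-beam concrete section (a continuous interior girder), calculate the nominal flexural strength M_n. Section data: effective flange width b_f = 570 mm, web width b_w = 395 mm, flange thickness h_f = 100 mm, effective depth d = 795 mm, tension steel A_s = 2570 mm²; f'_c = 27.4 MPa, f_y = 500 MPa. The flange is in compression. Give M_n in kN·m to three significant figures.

Tension: T = A_s f_y = 2570 × 500 = 1285000 N.
Try a within the flange: a = T/(0.85 f'_c b_f) = 1285000/(0.85 × 27.4 × 570) = 96.80 mm.
Since a = 96.80 ≤ h_f = 100 mm, the stress block lies entirely in the flange; analyse as a rectangular beam of width b_f.
M_n = T(d − a/2) = 1285000 × (795 − 48.4) = 959.38 × 10⁶ N·mm.
M_n = 959.38 kN·m.

M_n ≈ 959 kN·m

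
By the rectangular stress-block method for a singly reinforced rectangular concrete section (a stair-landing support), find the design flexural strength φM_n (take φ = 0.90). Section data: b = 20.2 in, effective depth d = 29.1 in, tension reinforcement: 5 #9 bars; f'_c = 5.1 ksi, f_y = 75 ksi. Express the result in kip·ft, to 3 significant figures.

φM_n ≈ 758 kip·ft

A_s = 5 × 1 = 5 in².
T = A_s f_y = 5 × 75 = 375 kips.
a = T/(0.85 f'_c b) = 375/(0.85 × 5.1 × 20.2) = 4.282 in.
M_n = T(d − a/2) = 375 × (29.1 − 2.141) = 10109.6 kip·in = 10109.6/12 = 842.47 kip·ft.
φM_n = 0.90 × 842.47 = 758.22 kip·ft.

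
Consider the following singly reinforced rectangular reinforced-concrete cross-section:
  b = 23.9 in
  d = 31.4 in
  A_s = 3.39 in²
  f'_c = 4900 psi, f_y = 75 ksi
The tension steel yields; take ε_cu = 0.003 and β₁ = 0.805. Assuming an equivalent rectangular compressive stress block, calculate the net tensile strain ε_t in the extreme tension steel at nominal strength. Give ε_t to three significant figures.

ε_t ≈ 0.0267

a = A_s f_y/(0.85 f'_c b) = 2.554 in.
β₁ = 0.805, so c = a/β₁ = 2.554/0.805 = 3.173 in.
From the linear strain diagram with ε_cu = 0.003: ε_t = 0.003 (d − c)/c = 0.003 × (31.4 − 3.173)/3.173 = 0.0267.
Since ε_t ≥ 0.005, the section is tension-controlled.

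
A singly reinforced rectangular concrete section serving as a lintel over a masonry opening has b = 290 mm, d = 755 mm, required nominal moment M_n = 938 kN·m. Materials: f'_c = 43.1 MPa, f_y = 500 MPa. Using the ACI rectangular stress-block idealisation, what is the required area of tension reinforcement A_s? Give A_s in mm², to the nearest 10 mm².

With M_n = 0.85 f'_c a b (d − a/2), solve the quadratic for a:
a = d − √(d² − 2M_n/(0.85 f'_c b)) = 755 − √(755² − 2 × 938×10⁶/(0.85 × 43.1 × 290)) = 127.75 mm.
A_s = 0.85 f'_c a b / f_y = 0.85 × 43.1 × 127.75 × 290 / 500 = 2714.5 mm².

A_s ≈ 2710 mm²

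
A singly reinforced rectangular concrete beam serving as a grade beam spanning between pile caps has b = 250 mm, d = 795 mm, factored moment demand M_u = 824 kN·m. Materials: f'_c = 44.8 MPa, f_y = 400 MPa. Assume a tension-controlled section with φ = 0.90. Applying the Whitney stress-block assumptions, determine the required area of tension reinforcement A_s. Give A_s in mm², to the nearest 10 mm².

M_n = M_u/φ = 824/0.90 = 915.556 kN·m.
With M_n = 0.85 f'_c a b (d − a/2), solve the quadratic for a:
a = d − √(d² − 2M_n/(0.85 f'_c b)) = 795 − √(795² − 2 × 915.556×10⁶/(0.85 × 44.8 × 250)) = 131.92 mm.
A_s = 0.85 f'_c a b / f_y = 0.85 × 44.8 × 131.92 × 250 / 400 = 3139.7 mm².

A_s ≈ 3140 mm²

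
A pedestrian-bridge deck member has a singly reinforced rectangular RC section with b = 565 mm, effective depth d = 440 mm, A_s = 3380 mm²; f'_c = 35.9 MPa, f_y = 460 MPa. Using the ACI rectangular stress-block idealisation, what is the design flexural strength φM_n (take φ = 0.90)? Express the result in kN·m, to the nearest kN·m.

T = A_s f_y = 3380 × 460 = 1554800 N = 1554.8 kN.
From C = T: a = T/(0.85 f'_c b) = 1554800/(0.85 × 35.9 × 565) = 90.18 mm.
M_n = T(d − a/2) = 1554.8 kN × (440 − 45.09) mm = 614.01 kN·m.
φM_n = 0.90 × 614.01 = 552.61 kN·m.

φM_n ≈ 553 kN·m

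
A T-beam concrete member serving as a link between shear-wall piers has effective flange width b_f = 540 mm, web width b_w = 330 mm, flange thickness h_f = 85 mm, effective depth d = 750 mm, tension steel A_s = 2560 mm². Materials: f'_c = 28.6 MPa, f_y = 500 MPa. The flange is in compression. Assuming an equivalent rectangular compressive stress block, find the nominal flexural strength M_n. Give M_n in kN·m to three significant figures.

Tension: T = A_s f_y = 2560 × 500 = 1280000 N.
Try a within the flange: a = T/(0.85 f'_c b_f) = 1280000/(0.85 × 28.6 × 540) = 97.51 mm.
a = 97.51 > h_f = 85 mm: the block extends into the web. Split into flange-overhang and web parts.
C_f = 0.85 f'_c (b_f − b_w) h_f = 0.85 × 28.6 × (540 − 330) × 85 = 433934 N.
Remaining web compression depth: a_w = (T − C_f)/(0.85 f'_c b_w) = (1280000 − 433934)/(0.85 × 28.6 × 330) = 105.46 mm.
M_n = C_f(d − h_f/2) + (T − C_f)(d − a_w/2) = 433934 × (750 − 42.5) + 846066 × (750 − 52.73) = 307.01 + 589.94 = 896.95 × 10⁶ N·mm.
M_n = 896.95 kN·m.

M_n ≈ 897 kN·m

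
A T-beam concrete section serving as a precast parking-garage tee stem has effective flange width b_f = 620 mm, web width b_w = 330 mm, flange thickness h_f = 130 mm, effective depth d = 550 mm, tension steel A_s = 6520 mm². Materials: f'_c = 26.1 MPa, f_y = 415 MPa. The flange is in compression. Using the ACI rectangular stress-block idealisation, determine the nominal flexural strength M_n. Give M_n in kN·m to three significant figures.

M_n ≈ 1200 kN·m

Tension: T = A_s f_y = 6520 × 415 = 2705800 N.
Try a within the flange: a = T/(0.85 f'_c b_f) = 2705800/(0.85 × 26.1 × 620) = 196.72 mm.
a = 196.72 > h_f = 130 mm: the block extends into the web. Split into flange-overhang and web parts.
C_f = 0.85 f'_c (b_f − b_w) h_f = 0.85 × 26.1 × (620 − 330) × 130 = 836375 N.
Remaining web compression depth: a_w = (T − C_f)/(0.85 f'_c b_w) = (2705800 − 836375)/(0.85 × 26.1 × 330) = 255.35 mm.
M_n = C_f(d − h_f/2) + (T − C_f)(d − a_w/2) = 836375 × (550 − 65) + 1869425 × (550 − 127.675) = 405.64 + 789.50 = 1195.14 × 10⁶ N·mm.
M_n = 1195.14 kN·m.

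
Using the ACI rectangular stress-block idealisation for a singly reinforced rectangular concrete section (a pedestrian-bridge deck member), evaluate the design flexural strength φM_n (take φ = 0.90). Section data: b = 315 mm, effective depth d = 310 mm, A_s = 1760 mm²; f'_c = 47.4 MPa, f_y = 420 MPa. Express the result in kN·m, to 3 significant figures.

φM_n ≈ 187 kN·m

T = A_s f_y = 1760 × 420 = 739200 N = 739.2 kN.
From C = T: a = T/(0.85 f'_c b) = 739200/(0.85 × 47.4 × 315) = 58.24 mm.
M_n = T(d − a/2) = 739.2 kN × (310 − 29.12) mm = 207.63 kN·m.
φM_n = 0.90 × 207.63 = 186.87 kN·m.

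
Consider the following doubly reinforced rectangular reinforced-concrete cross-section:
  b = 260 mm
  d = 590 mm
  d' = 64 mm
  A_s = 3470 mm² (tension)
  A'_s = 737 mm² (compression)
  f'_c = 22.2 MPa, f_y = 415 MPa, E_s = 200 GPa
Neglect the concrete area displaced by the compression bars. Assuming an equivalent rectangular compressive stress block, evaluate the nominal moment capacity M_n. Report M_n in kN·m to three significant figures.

M_n ≈ 699 kN·m

Assume both tension and compression steel yield.
Net tension couple steel: A_s − A'_s = 2733 mm².
a = (A_s − A'_s) f_y / (0.85 f'_c b) = 1134195/(0.85 × 22.2 × 260) = 231.18 mm.
c = a/β₁ = 231.18/0.85 = 271.98 mm; ε'_s = 0.003(c − d')/c = 0.0023 ≥ f_y/E_s = 0.0021, so compression steel does yield.
M_n = (A_s − A'_s) f_y (d − a/2) + A'_s f_y (d − d') = [1134195 × (590 − 115.59) + 305855 × (590 − 64)] × 10⁻⁶ = 538.07 + 160.88 = 698.95 kN·m.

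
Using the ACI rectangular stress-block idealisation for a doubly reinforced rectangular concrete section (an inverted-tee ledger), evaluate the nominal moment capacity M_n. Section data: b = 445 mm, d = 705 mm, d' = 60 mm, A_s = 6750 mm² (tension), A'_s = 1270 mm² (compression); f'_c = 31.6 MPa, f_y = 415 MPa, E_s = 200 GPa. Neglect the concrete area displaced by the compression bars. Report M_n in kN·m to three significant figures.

Assume both tension and compression steel yield.
Net tension couple steel: A_s − A'_s = 5480 mm².
a = (A_s − A'_s) f_y / (0.85 f'_c b) = 2274200/(0.85 × 31.6 × 445) = 190.27 mm.
c = a/β₁ = 190.27/0.824 = 230.91 mm; ε'_s = 0.003(c − d')/c = 0.0022 ≥ f_y/E_s = 0.0021, so compression steel does yield.
M_n = (A_s − A'_s) f_y (d − a/2) + A'_s f_y (d − d') = [2274200 × (705 − 95.135) + 527050 × (705 − 60)] × 10⁻⁶ = 1386.95 + 339.95 = 1726.90 kN·m.

M_n ≈ 1730 kN·m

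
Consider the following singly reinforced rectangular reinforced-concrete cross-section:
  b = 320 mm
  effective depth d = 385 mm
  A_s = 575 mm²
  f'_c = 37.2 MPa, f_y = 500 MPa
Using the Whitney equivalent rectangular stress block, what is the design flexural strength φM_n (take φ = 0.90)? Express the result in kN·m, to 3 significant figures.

φM_n ≈ 95.9 kN·m

T = A_s f_y = 575 × 500 = 287500 N = 287.5 kN.
From C = T: a = T/(0.85 f'_c b) = 287500/(0.85 × 37.2 × 320) = 28.41 mm.
M_n = T(d − a/2) = 287.5 kN × (385 − 14.205) mm = 106.60 kN·m.
φM_n = 0.90 × 106.60 = 95.94 kN·m.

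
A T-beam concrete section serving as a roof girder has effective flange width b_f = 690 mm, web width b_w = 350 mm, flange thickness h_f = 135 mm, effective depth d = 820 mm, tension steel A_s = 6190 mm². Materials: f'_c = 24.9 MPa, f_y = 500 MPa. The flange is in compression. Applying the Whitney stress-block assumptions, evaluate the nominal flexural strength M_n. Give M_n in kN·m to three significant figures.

Tension: T = A_s f_y = 6190 × 500 = 3095000 N.
Try a within the flange: a = T/(0.85 f'_c b_f) = 3095000/(0.85 × 24.9 × 690) = 211.93 mm.
a = 211.93 > h_f = 135 mm: the block extends into the web. Split into flange-overhang and web parts.
C_f = 0.85 f'_c (b_f − b_w) h_f = 0.85 × 24.9 × (690 − 350) × 135 = 971474 N.
Remaining web compression depth: a_w = (T − C_f)/(0.85 f'_c b_w) = (3095000 − 971474)/(0.85 × 24.9 × 350) = 286.66 mm.
M_n = C_f(d − h_f/2) + (T − C_f)(d − a_w/2) = 971474 × (820 − 67.5) + 2123526 × (820 − 143.33) = 731.03 + 1436.93 = 2167.96 × 10⁶ N·mm.
M_n = 2167.96 kN·m.

M_n ≈ 2170 kN·m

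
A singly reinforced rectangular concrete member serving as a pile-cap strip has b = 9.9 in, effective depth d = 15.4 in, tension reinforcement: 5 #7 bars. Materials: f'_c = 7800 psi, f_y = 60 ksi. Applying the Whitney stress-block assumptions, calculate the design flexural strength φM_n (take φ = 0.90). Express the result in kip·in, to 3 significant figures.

φM_n ≈ 2270 kip·in

A_s = 5 × 0.6 = 3 in².
T = A_s f_y = 3 × 60 = 180 kips.
a = T/(0.85 f'_c b) = 180/(0.85 × 7.8 × 9.9) = 2.742 in.
M_n = T(d − a/2) = 180 × (15.4 − 1.371) = 2525.2 kip·in.
φM_n = 0.90 × 2525.2 = 2272.7 kip·in.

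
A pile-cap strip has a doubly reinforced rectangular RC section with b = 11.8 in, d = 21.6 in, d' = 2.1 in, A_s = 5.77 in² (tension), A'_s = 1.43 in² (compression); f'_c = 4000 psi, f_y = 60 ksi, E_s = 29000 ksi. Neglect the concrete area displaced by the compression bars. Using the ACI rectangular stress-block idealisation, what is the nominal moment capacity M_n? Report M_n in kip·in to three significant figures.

M_n ≈ 6450 kip·in

Assume both steels yield.
a = (A_s − A'_s) f_y/(0.85 f'_c b) = (5.77 − 1.43) × 60/(0.85 × 4 × 11.8) = 6.491 in.
c = a/β₁ = 6.491/0.85 = 7.636 in; ε'_s = 0.003(c − d')/c = 0.0022 ≥ ε_y = 0.0021, so the compression steel yields.
M_n = (A_s − A'_s) f_y (d − a/2) + A'_s f_y (d − d') = 260.4 × (21.6 − 3.2455) + 85.8 × (21.6 − 2.1) = 4779.5 + 1673.1 = 6452.6 kip·in.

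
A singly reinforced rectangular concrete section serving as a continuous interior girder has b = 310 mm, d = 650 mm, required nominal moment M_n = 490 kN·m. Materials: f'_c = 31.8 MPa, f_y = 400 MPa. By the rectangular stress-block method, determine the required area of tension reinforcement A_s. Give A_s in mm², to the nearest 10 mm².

A_s ≈ 2040 mm²

With M_n = 0.85 f'_c a b (d − a/2), solve the quadratic for a:
a = d − √(d² − 2M_n/(0.85 f'_c b)) = 650 − √(650² − 2 × 490×10⁶/(0.85 × 31.8 × 310)) = 97.24 mm.
A_s = 0.85 f'_c a b / f_y = 0.85 × 31.8 × 97.24 × 310 / 400 = 2037.0 mm².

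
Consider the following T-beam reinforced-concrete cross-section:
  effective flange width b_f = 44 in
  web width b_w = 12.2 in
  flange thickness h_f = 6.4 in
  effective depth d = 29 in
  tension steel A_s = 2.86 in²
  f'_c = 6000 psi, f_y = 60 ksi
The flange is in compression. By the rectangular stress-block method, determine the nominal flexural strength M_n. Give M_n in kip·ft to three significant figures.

Tension: T = A_s f_y = 2.86 × 60 = 171.6 kips.
Try a within the flange: a = T/(0.85 f'_c b_f) = 171.6/(0.85 × 6 × 44) = 0.765 in.
Since a = 0.765 ≤ h_f = 6.4 in, the stress block lies entirely in the flange; analyse as a rectangular beam of width b_f.
M_n = T(d − a/2) = 171.6 × (29 − 0.3825) = 4910.8 kip·in.
M_n = 4910.8/12 = 409.23 kip·ft.

M_n ≈ 409 kip·ft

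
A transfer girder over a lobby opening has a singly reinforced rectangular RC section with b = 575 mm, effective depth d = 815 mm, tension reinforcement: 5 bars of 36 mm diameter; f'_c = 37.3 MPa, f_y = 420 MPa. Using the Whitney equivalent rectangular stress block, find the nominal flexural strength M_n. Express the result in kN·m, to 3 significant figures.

A_s = 5 × 1018 = 5090 mm².
T = A_s f_y = 5090 × 420 = 2137800 N = 2137.8 kN.
From C = T: a = T/(0.85 f'_c b) = 2137800/(0.85 × 37.3 × 575) = 117.27 mm.
M_n = T(d − a/2) = 2137.8 kN × (815 − 58.635) mm = 1616.96 kN·m.

M_n ≈ 1620 kN·m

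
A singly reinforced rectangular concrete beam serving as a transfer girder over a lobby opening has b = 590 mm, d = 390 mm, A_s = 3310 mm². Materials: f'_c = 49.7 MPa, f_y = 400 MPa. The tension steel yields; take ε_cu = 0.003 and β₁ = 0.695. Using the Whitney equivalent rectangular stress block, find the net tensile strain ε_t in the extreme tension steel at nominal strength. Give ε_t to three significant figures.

ε_t ≈ 0.0123

a = A_s f_y/(0.85 f'_c b) = 53.12 mm.
β₁ = 0.695, so c = a/β₁ = 53.12/0.695 = 76.43 mm.
From the linear strain diagram with ε_cu = 0.003: ε_t = 0.003 (d − c)/c = 0.003 × (390 − 76.43)/76.43 = 0.0123.
Since ε_t ≥ 0.005, the section is tension-controlled.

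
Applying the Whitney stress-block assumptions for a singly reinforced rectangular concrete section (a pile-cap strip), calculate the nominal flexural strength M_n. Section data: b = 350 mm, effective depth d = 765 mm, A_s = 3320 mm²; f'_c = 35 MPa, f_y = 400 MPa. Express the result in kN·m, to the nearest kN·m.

T = A_s f_y = 3320 × 400 = 1328000 N = 1328 kN.
From C = T: a = T/(0.85 f'_c b) = 1328000/(0.85 × 35 × 350) = 127.54 mm.
M_n = T(d − a/2) = 1328 kN × (765 − 63.77) mm = 931.23 kN·m.

M_n ≈ 931 kN·m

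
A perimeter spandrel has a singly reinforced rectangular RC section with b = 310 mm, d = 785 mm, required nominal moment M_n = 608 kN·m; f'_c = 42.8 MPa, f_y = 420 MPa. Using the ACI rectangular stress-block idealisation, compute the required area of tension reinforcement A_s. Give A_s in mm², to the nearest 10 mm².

With M_n = 0.85 f'_c a b (d − a/2), solve the quadratic for a:
a = d − √(d² − 2M_n/(0.85 f'_c b)) = 785 − √(785² − 2 × 608×10⁶/(0.85 × 42.8 × 310)) = 71.98 mm.
A_s = 0.85 f'_c a b / f_y = 0.85 × 42.8 × 71.98 × 310 / 420 = 1932.8 mm².

A_s ≈ 1930 mm²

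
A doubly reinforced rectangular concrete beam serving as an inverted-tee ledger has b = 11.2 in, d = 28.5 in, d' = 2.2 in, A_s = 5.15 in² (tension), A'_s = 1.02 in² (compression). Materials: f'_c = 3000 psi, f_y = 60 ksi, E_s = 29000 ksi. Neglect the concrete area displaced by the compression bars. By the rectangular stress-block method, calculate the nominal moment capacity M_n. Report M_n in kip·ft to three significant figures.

M_n ≈ 633 kip·ft

Assume both steels yield.
a = (A_s − A'_s) f_y/(0.85 f'_c b) = (5.15 − 1.02) × 60/(0.85 × 3 × 11.2) = 8.676 in.
c = a/β₁ = 8.676/0.85 = 10.207 in; ε'_s = 0.003(c − d')/c = 0.0024 ≥ ε_y = 0.0021, so the compression steel yields.
M_n = (A_s − A'_s) f_y (d − a/2) + A'_s f_y (d − d') = 247.8 × (28.5 − 4.338) + 61.2 × (28.5 − 2.2) = 5987.3 + 1609.6 = 7596.9 kip·in = 7596.9/12 = 633.08 kip·ft.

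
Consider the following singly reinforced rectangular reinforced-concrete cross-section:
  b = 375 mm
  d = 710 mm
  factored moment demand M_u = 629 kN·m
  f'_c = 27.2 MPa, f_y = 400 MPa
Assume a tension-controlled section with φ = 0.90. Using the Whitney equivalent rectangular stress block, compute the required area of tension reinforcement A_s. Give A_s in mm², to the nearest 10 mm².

M_n = M_u/φ = 629/0.90 = 698.889 kN·m.
With M_n = 0.85 f'_c a b (d − a/2), solve the quadratic for a:
a = d − √(d² − 2M_n/(0.85 f'_c b)) = 710 − √(710² − 2 × 698.889×10⁶/(0.85 × 27.2 × 375)) = 124.44 mm.
A_s = 0.85 f'_c a b / f_y = 0.85 × 27.2 × 124.44 × 375 / 400 = 2697.2 mm².

A_s ≈ 2700 mm²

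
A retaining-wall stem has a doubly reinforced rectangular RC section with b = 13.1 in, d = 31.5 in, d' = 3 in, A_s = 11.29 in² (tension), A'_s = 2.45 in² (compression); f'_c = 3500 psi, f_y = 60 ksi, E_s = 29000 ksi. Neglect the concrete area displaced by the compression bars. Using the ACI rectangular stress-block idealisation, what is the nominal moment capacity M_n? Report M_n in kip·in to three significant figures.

Assume both steels yield.
a = (A_s − A'_s) f_y/(0.85 f'_c b) = (11.29 − 2.45) × 60/(0.85 × 3.5 × 13.1) = 13.610 in.
c = a/β₁ = 13.610/0.85 = 16.012 in; ε'_s = 0.003(c − d')/c = 0.0024 ≥ ε_y = 0.0021, so the compression steel yields.
M_n = (A_s − A'_s) f_y (d − a/2) + A'_s f_y (d − d') = 530.4 × (31.5 − 6.805) + 147 × (31.5 − 3) = 13098.2 + 4189.5 = 17287.7 kip·in.

M_n ≈ 17300 kip·in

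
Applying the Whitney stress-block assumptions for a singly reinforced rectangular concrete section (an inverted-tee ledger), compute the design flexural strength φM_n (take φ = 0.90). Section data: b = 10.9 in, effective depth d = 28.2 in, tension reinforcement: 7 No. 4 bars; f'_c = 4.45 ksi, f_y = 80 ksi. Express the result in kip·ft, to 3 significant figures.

A_s = 7 × 0.2 = 1.4 in².
T = A_s f_y = 1.4 × 80 = 112 kips.
a = T/(0.85 f'_c b) = 112/(0.85 × 4.45 × 10.9) = 2.717 in.
M_n = T(d − a/2) = 112 × (28.2 − 1.3585) = 3006.2 kip·in = 3006.2/12 = 250.52 kip·ft.
φM_n = 0.90 × 250.52 = 225.47 kip·ft.

φM_n ≈ 225 kip·ft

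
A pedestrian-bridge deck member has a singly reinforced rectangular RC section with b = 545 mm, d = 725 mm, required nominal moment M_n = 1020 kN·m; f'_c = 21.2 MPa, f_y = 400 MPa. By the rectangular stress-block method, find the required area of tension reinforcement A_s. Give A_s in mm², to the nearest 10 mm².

With M_n = 0.85 f'_c a b (d − a/2), solve the quadratic for a:
a = d − √(d² − 2M_n/(0.85 f'_c b)) = 725 − √(725² − 2 × 1020×10⁶/(0.85 × 21.2 × 545)) = 161.17 mm.
A_s = 0.85 f'_c a b / f_y = 0.85 × 21.2 × 161.17 × 545 / 400 = 3957.1 mm².

A_s ≈ 3960 mm²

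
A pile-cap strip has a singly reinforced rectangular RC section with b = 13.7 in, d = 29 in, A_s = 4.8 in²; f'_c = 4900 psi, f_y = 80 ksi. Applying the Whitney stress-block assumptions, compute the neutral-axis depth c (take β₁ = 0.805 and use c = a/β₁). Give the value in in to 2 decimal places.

c ≈ 8.36 in

T = A_s f_y = 4.8 × 80 = 384 kips.
a = T/(0.85 f'_c b) = 384/(0.85 × 4.9 × 13.7) = 6.7297 in.
With β₁ = 0.805, c = a/β₁ = 6.7297/0.805 = 8.36 in.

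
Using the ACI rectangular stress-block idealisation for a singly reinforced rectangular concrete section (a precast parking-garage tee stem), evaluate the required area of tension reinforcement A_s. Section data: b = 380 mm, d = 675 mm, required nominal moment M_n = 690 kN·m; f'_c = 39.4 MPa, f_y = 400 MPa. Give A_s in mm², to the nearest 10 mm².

A_s ≈ 2730 mm²

With M_n = 0.85 f'_c a b (d − a/2), solve the quadratic for a:
a = d − √(d² − 2M_n/(0.85 f'_c b)) = 675 − √(675² − 2 × 690×10⁶/(0.85 × 39.4 × 380)) = 85.77 mm.
A_s = 0.85 f'_c a b / f_y = 0.85 × 39.4 × 85.77 × 380 / 400 = 2728.8 mm².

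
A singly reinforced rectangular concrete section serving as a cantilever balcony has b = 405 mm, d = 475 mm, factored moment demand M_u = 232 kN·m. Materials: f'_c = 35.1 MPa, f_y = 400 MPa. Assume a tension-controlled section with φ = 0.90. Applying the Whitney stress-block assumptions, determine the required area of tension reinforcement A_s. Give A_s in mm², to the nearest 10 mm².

M_n = M_u/φ = 232/0.90 = 257.778 kN·m.
With M_n = 0.85 f'_c a b (d − a/2), solve the quadratic for a:
a = d − √(d² − 2M_n/(0.85 f'_c b)) = 475 − √(475² − 2 × 257.778×10⁶/(0.85 × 35.1 × 405)) = 47.26 mm.
A_s = 0.85 f'_c a b / f_y = 0.85 × 35.1 × 47.26 × 405 / 400 = 1427.6 mm².

A_s ≈ 1430 mm²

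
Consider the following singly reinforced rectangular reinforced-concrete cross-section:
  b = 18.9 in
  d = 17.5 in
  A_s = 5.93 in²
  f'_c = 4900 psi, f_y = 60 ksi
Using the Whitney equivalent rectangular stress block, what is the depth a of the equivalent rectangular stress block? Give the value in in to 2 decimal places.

T = A_s f_y = 5.93 × 60 = 355.8 kips.
a = T/(0.85 f'_c b) = 355.8/(0.85 × 4.9 × 18.9) = 4.52 in.

a ≈ 4.52 in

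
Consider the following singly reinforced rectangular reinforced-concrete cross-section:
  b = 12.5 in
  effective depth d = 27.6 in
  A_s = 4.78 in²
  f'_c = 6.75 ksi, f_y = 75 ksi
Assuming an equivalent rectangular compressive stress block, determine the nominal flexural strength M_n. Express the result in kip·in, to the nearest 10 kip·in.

T = A_s f_y = 4.78 × 75 = 358.5 kips.
a = T/(0.85 f'_c b) = 358.5/(0.85 × 6.75 × 12.5) = 4.999 in.
M_n = T(d − a/2) = 358.5 × (27.6 − 2.4995) = 8998.5 kip·in.

M_n ≈ 9000 kip·in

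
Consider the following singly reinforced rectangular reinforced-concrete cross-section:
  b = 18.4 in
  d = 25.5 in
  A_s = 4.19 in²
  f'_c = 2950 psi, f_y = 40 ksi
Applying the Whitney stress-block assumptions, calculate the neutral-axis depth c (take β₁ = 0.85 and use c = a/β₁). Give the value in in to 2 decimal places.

c ≈ 4.27 in

T = A_s f_y = 4.19 × 40 = 167.6 kips.
a = T/(0.85 f'_c b) = 167.6/(0.85 × 2.95 × 18.4) = 3.6326 in.
With β₁ = 0.85, c = a/β₁ = 3.6326/0.85 = 4.27 in.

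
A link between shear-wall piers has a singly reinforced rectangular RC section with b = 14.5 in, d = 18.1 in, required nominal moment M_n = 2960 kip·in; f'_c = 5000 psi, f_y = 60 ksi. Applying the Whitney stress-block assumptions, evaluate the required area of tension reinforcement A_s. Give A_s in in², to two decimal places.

A_s ≈ 2.96 in²

From M_n = 0.85 f'_c a b (d − a/2):
a = d − √(d² − 2M_n/(0.85 f'_c b)) = 18.1 − √(18.1² − 2 × 2960/(0.85 × 5 × 14.5)) = 2.883 in.
A_s = 0.85 f'_c a b / f_y = 0.85 × 5 × 2.883 × 14.5 / 60 = 2.961 in².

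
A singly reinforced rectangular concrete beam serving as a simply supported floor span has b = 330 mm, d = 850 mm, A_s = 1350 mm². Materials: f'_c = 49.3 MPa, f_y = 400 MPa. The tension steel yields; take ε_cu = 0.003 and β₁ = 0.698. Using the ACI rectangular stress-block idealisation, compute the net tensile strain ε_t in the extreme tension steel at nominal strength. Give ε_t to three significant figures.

a = A_s f_y/(0.85 f'_c b) = 39.05 mm.
β₁ = 0.698, so c = a/β₁ = 39.05/0.698 = 55.95 mm.
From the linear strain diagram with ε_cu = 0.003: ε_t = 0.003 (d − c)/c = 0.003 × (850 − 55.95)/55.95 = 0.0426.
Since ε_t ≥ 0.005, the section is tension-controlled.

ε_t ≈ 0.0426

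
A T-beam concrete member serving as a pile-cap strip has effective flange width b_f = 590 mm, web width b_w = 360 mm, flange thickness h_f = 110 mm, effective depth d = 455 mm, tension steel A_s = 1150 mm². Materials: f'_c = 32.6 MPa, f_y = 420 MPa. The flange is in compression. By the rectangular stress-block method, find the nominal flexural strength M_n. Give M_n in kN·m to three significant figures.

M_n ≈ 213 kN·m

Tension: T = A_s f_y = 1150 × 420 = 483000 N.
Try a within the flange: a = T/(0.85 f'_c b_f) = 483000/(0.85 × 32.6 × 590) = 29.54 mm.
Since a = 29.54 ≤ h_f = 110 mm, the stress block lies entirely in the flange; analyse as a rectangular beam of width b_f.
M_n = T(d − a/2) = 483000 × (455 − 14.77) = 212.63 × 10⁶ N·mm.
M_n = 212.63 kN·m.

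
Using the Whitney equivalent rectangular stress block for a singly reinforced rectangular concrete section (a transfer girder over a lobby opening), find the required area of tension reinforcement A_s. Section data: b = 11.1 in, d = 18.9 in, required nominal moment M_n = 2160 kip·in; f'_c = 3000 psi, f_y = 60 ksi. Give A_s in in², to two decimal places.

A_s ≈ 2.17 in²

From M_n = 0.85 f'_c a b (d − a/2):
a = d − √(d² − 2M_n/(0.85 f'_c b)) = 18.9 − √(18.9² − 2 × 2160/(0.85 × 3 × 11.1)) = 4.597 in.
A_s = 0.85 f'_c a b / f_y = 0.85 × 3 × 4.597 × 11.1 / 60 = 2.169 in².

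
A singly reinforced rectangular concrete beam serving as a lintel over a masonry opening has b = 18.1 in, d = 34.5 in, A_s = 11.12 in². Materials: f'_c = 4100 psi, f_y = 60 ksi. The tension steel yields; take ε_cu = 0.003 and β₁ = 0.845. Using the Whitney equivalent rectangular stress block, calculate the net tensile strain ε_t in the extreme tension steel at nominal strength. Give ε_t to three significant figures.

a = A_s f_y/(0.85 f'_c b) = 10.577 in.
β₁ = 0.845, so c = a/β₁ = 10.577/0.845 = 12.517 in.
From the linear strain diagram with ε_cu = 0.003: ε_t = 0.003 (d − c)/c = 0.003 × (34.5 − 12.517)/12.517 = 0.00527.
Since ε_t ≥ 0.005, the section is tension-controlled.

ε_t ≈ 0.00527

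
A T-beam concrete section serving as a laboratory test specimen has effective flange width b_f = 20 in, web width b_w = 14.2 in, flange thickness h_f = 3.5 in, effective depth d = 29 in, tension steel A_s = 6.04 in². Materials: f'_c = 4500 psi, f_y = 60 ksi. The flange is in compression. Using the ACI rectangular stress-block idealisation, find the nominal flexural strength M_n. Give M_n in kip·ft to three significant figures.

M_n ≈ 802 kip·ft

Tension: T = A_s f_y = 6.04 × 60 = 362.4 kips.
Try a within the flange: a = T/(0.85 f'_c b_f) = 362.4/(0.85 × 4.5 × 20) = 4.737 in.
a = 4.737 > h_f = 3.5 in: the block extends into the web. Split into flange-overhang and web parts.
C_f = 0.85 f'_c (b_f − b_w) h_f = 0.85 × 4.5 × (20 − 14.2) × 3.5 = 77.6 kips.
Remaining web compression depth: a_w = (T − C_f)/(0.85 f'_c b_w) = (362.4 − 77.6)/(0.85 × 4.5 × 14.2) = 5.243 in.
M_n = C_f(d − h_f/2) + (T − C_f)(d − a_w/2) = 77.6 × (29 − 1.75) + 284.8 × (29 − 2.6215) = 2114.6 + 7512.6 = 9627.2 kip·in.
M_n = 9627.2/12 = 802.27 kip·ft.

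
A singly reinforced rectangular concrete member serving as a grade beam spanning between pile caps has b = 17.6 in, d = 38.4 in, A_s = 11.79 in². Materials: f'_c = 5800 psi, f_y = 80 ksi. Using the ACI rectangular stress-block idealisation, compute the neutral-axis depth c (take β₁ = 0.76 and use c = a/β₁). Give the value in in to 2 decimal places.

T = A_s f_y = 11.79 × 80 = 943.2 kips.
a = T/(0.85 f'_c b) = 943.2/(0.85 × 5.8 × 17.6) = 10.8704 in.
With β₁ = 0.76, c = a/β₁ = 10.8704/0.76 = 14.30 in.

c ≈ 14.30 in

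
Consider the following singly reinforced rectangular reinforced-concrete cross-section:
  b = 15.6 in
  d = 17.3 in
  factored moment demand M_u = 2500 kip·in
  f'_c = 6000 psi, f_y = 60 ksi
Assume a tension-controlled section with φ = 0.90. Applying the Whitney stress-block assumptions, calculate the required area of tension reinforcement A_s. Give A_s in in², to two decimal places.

A_s ≈ 2.85 in²

M_n = M_u/φ = 2500/0.90 = 2777.78 kip·in.
From M_n = 0.85 f'_c a b (d − a/2):
a = d − √(d² − 2M_n/(0.85 f'_c b)) = 17.3 − √(17.3² − 2 × 2777.78/(0.85 × 6 × 15.6)) = 2.152 in.
A_s = 0.85 f'_c a b / f_y = 0.85 × 6 × 2.152 × 15.6 / 60 = 2.854 in².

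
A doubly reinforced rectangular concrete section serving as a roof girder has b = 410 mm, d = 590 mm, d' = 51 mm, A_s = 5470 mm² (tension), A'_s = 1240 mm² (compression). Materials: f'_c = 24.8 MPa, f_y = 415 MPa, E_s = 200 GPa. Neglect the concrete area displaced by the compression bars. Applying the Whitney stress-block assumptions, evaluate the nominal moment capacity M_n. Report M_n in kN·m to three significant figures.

Assume both tension and compression steel yield.
Net tension couple steel: A_s − A'_s = 4230 mm².
a = (A_s − A'_s) f_y / (0.85 f'_c b) = 1755450/(0.85 × 24.8 × 410) = 203.11 mm.
c = a/β₁ = 203.11/0.85 = 238.95 mm; ε'_s = 0.003(c − d')/c = 0.0024 ≥ f_y/E_s = 0.0021, so compression steel does yield.
M_n = (A_s − A'_s) f_y (d − a/2) + A'_s f_y (d − d') = [1755450 × (590 − 101.555) + 514600 × (590 − 51)] × 10⁻⁶ = 857.44 + 277.37 = 1134.81 kN·m.

M_n ≈ 1130 kN·m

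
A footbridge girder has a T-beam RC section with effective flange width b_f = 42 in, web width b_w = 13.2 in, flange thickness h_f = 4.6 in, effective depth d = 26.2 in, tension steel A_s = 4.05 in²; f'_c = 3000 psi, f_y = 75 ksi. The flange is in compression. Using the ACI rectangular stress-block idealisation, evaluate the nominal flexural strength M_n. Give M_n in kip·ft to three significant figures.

M_n ≈ 627 kip·ft

Tension: T = A_s f_y = 4.05 × 75 = 303.75 kips.
Try a within the flange: a = T/(0.85 f'_c b_f) = 303.75/(0.85 × 3 × 42) = 2.836 in.
Since a = 2.836 ≤ h_f = 4.6 in, the stress block lies entirely in the flange; analyse as a rectangular beam of width b_f.
M_n = T(d − a/2) = 303.75 × (26.2 − 1.418) = 7527.5 kip·in.
M_n = 7527.5/12 = 627.29 kip·ft.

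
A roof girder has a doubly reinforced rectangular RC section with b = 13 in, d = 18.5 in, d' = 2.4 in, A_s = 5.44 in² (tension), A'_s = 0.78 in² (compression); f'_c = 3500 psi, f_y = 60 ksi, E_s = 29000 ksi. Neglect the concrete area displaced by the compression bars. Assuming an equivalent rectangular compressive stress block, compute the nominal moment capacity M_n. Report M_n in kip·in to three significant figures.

Assume both steels yield.
a = (A_s − A'_s) f_y/(0.85 f'_c b) = (5.44 − 0.78) × 60/(0.85 × 3.5 × 13) = 7.229 in.
c = a/β₁ = 7.229/0.85 = 8.505 in; ε'_s = 0.003(c − d')/c = 0.0022 ≥ ε_y = 0.0021, so the compression steel yields.
M_n = (A_s − A'_s) f_y (d − a/2) + A'_s f_y (d − d') = 279.6 × (18.5 − 3.6145) + 46.8 × (18.5 − 2.4) = 4162.0 + 753.5 = 4915.5 kip·in.

M_n ≈ 4920 kip·in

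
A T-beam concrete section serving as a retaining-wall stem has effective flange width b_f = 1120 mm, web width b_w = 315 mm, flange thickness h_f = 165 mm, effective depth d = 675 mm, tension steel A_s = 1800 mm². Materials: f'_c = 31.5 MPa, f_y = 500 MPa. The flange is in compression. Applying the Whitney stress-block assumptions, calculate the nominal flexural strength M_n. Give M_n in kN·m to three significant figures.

M_n ≈ 594 kN·m

Tension: T = A_s f_y = 1800 × 500 = 900000 N.
Try a within the flange: a = T/(0.85 f'_c b_f) = 900000/(0.85 × 31.5 × 1120) = 30.01 mm.
Since a = 30.01 ≤ h_f = 165 mm, the stress block lies entirely in the flange; analyse as a rectangular beam of width b_f.
M_n = T(d − a/2) = 900000 × (675 − 15.005) = 594.00 × 10⁶ N·mm.
M_n = 594.00 kN·m.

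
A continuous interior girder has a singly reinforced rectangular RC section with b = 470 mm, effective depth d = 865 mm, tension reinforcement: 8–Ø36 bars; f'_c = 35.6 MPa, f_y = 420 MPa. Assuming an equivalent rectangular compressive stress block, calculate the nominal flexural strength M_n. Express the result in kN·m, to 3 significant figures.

A_s = 8 × 1018 = 8144 mm².
T = A_s f_y = 8144 × 420 = 3420480 N = 3420.48 kN.
From C = T: a = T/(0.85 f'_c b) = 3420480/(0.85 × 35.6 × 470) = 240.50 mm.
M_n = T(d − a/2) = 3420.48 kN × (865 − 120.25) mm = 2547.40 kN·m.

M_n ≈ 2550 kN·m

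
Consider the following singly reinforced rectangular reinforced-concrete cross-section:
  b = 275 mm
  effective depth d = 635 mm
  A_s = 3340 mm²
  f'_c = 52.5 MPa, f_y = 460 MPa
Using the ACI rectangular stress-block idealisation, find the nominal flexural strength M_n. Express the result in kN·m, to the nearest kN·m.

T = A_s f_y = 3340 × 460 = 1536400 N = 1536.4 kN.
From C = T: a = T/(0.85 f'_c b) = 1536400/(0.85 × 52.5 × 275) = 125.20 mm.
M_n = T(d − a/2) = 1536.4 kN × (635 − 62.6) mm = 879.44 kN·m.

M_n ≈ 879 kN·m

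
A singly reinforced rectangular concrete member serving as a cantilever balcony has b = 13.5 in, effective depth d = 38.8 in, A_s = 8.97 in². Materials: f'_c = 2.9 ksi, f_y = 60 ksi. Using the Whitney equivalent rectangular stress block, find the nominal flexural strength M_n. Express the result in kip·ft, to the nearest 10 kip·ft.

M_n ≈ 1380 kip·ft

T = A_s f_y = 8.97 × 60 = 538.2 kips.
a = T/(0.85 f'_c b) = 538.2/(0.85 × 2.9 × 13.5) = 16.173 in.
M_n = T(d − a/2) = 538.2 × (38.8 − 8.0865) = 16530.0 kip·in = 16530.0/12 = 1377.50 kip·ft.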